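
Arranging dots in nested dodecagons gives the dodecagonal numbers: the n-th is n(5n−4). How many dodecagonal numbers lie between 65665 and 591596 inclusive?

230

The n-th dodecagonal number is n(5n−4).
Smallest index with value ≥ 65665: n = 115 (giving 65665).
Largest index with value ≤ 591596: n = 344 (giving 590304).
Indices 115 through 344: 230 terms.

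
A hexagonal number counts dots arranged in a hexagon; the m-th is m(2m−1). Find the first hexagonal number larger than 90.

Solve n(2n−1) > 90 for integer n.
The largest n with value ≤ 90 is 6 (since 66 ≤ 90 < 91), so the first above is n = 7, value 91.

91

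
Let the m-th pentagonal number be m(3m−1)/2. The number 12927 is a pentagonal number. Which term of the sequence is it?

93

Set n(3n−1)/2 = 12927, giving 3n² − n − 25854 = 0.
The discriminant is 1 + 24·12927 = 310249, and √310249 = 557.
So n = (1 + 557) / 6 = 558/6 = 93.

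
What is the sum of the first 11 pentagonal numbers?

726

Σ i(3i−1)/2 = (3Σi² − Σi) / 2 over i = 1..11.
Σi = 66 and Σi² = 506.
(3·506 − 1·66) / 2 = 1452/2 = 726.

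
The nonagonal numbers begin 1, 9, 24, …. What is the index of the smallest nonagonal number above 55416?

127

Solve n(7n−5)/2 > 55416 for integer n.
The largest n with value ≤ 55416 is 126 (since 55251 ≤ 55416 < 56134), so the first above is n = 127, value 56134.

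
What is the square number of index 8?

The 8th square number is n² with n = 8.
8² = 64.

64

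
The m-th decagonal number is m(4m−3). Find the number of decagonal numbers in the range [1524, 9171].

29

The n-th decagonal number is n(4n−3).
Smallest index with value ≥ 1524: n = 20 (giving 1540).
Largest index with value ≤ 9171: n = 48 (giving 9072).
Indices 20 through 48: 29 terms.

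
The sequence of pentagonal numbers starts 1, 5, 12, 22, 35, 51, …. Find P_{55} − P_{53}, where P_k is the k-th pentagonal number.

55·(3·55 − 1)/2 = 4510 and 53·(3·53 − 1)/2 = 4187.
Difference: 4510 − 4187 = 323.

323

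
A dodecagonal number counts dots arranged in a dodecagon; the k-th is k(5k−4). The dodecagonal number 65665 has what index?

Set n(5n−4) = 65665, giving 5n² − 4n − 65665 = 0.
The discriminant is 16 + 20·65665 = 1313316, and √1313316 = 1146.
So n = (4 + 1146) / 10 = 1150/10 = 115.

115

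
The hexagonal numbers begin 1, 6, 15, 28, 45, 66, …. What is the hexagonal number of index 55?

The 55th hexagonal number is n(2n−1) with n = 55.
55·(2·55 − 1) = 55·109 = 5995.

5995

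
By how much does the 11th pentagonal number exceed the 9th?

59

11·(3·11 − 1)/2 = 176 and 9·(3·9 − 1)/2 = 117.
Difference: 176 − 117 = 59.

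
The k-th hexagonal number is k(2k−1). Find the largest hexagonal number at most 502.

Solve n(2n−1) ≤ 502 for integer n.
n = 16 gives 496 ≤ 502, while n = 17 gives 561 > 502; so the answer is 496.

496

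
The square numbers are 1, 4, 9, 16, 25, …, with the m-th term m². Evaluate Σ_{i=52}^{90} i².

201539

Σ_{i=52}^{90} i² = 247065 − 45526 = 201539.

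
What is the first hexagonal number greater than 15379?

15400

Solve n(2n−1) > 15379 for integer n.
The largest n with value ≤ 15379 is 87 (since 15051 ≤ 15379 < 15400), so the first above is n = 88, value 15400.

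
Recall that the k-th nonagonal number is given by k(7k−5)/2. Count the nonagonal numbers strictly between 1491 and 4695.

15

The n-th nonagonal number is n(7n−5)/2.
Smallest index with value > 1491: n = 22 (giving 1639).
Largest index with value < 4695: n = 36 (giving 4446).
Indices 22 through 36: 15 terms.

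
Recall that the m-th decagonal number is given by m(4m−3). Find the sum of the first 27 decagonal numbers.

Σ i(4i−3) = 4Σi² − 3Σi over i = 1..27.
Σi = 378 and Σi² = 6930.
4·6930 − 3·378 = 26586.

26586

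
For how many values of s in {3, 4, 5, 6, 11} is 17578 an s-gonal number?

2

s = 3: P(3, 187) = 17578. ✓
s = 4: P(4, 132) = 17424 and P(4, 133) = 17689; 17578 is not s-gonal.
s = 5: P(5, 108) = 17442 and P(5, 109) = 17767; 17578 is not s-gonal.
s = 6: P(6, 94) = 17578. ✓
s = 11: P(11, 62) = 17081 and P(11, 63) = 17640; 17578 is not s-gonal.
Hits: s ∈ {3, 6} → 2.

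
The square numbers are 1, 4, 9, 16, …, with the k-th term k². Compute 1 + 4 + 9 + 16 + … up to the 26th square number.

6201

Σ_{i=1}^{26} i² = 26·27·53/6 = 6201.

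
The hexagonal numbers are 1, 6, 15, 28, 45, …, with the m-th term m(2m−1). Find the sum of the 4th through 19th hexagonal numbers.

4728

Σ i(2i−1) = 2Σi² − Σi over i = 4..19.
Σi = 190 − 6 = 184 and Σi² = 2470 − 14 = 2456.
2·2456 − 1·184 = 4728.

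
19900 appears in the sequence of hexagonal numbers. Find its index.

Set n(2n−1) = 19900, giving 2n² − n − 19900 = 0.
The discriminant is 1 + 8·19900 = 159201, and √159201 = 399.
So n = (1 + 399) / 4 = 400/4 = 100.

100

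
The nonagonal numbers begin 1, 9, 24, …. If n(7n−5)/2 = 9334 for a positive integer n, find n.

Set n(7n−5)/2 = 9334, giving 7n² − 5n − 18668 = 0.
The discriminant is 25 + 56·9334 = 522729, and √522729 = 723.
So n = (5 + 723) / 14 = 728/14 = 52.
Check: 52·(7·52 − 5)/2 = 9334. ✓

52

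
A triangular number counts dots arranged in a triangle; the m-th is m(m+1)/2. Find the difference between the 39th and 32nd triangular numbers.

39·40/2 = 780 and 32·33/2 = 528.
Difference: 780 − 528 = 252.

252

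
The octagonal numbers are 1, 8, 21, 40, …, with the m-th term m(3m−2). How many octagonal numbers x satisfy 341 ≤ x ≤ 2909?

21

The n-th octagonal number is n(3n−2).
Smallest index with value ≥ 341: n = 11 (giving 341).
Largest index with value ≤ 2909: n = 31 (giving 2821).
Indices 11 through 31: 21 terms.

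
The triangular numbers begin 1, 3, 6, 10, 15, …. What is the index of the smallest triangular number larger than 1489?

Solve n(n+1)/2 > 1489 for integer n.
The largest n with value ≤ 1489 is 54 (since 1485 ≤ 1489 < 1540), so the first above is n = 55, value 1540.

55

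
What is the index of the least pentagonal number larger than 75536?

Solve n(3n−1)/2 > 75536 for integer n.
The largest n with value ≤ 75536 is 224 (since 75152 ≤ 75536 < 75825), so the first above is n = 225, value 75825.

225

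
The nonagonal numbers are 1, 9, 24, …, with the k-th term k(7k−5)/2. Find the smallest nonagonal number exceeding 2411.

2484

Solve n(7n−5)/2 > 2411 for integer n.
The largest n with value ≤ 2411 is 26 (since 2301 ≤ 2411 < 2484), so the first above is n = 27, value 2484.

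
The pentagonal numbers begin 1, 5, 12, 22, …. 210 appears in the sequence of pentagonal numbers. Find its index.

Set n(3n−1)/2 = 210, giving 3n² − n − 420 = 0.
The discriminant is 1 + 24·210 = 5041, and √5041 = 71.
So n = (1 + 71) / 6 = 72/6 = 12.
Check: 12·(3·12 − 1)/2 = 210. ✓

12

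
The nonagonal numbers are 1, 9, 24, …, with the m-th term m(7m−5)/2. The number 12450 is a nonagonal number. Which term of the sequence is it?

Set n(7n−5)/2 = 12450, giving 7n² − 5n − 24900 = 0.
The discriminant is 25 + 56·12450 = 697225, and √697225 = 835.
So n = (5 + 835) / 14 = 840/14 = 60.

60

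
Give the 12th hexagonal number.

276

12·(2·12 − 1) = 12·23 = 276.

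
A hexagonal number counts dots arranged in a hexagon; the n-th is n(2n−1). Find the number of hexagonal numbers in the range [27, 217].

The n-th hexagonal number is n(2n−1).
Smallest index with value ≥ 27: n = 4 (giving 28).
Largest index with value ≤ 217: n = 10 (giving 190).
Indices 4 through 10: 7 terms.

7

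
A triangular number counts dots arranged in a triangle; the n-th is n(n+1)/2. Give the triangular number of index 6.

The 6th triangular number is n(n+1)/2 with n = 6.
6·7/2 = 42/2 = 21.

21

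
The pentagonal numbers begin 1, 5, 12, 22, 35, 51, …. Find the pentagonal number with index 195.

56940

195·(3·195 − 1)/2 = 195·584/2 = 195·292 = 56940.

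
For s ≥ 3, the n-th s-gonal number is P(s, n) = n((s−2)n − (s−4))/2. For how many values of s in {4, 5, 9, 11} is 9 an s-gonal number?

2

s = 4: P(4, 3) = 9. ✓
s = 5: P(5, 2) = 5 and P(5, 3) = 12; 9 is not s-gonal.
s = 9: P(9, 2) = 9. ✓
s = 11: P(11, 1) = 1 and P(11, 2) = 11; 9 is not s-gonal.
Hits: s ∈ {4, 9} → 2.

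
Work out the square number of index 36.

The 36th square number is n² with n = 36.
36² = 1296.

1296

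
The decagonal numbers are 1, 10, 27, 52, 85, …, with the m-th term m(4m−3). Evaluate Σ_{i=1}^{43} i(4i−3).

106898

Σ i(4i−3) = 4Σi² − 3Σi over i = 1..43.
Σi = 946 and Σi² = 27434.
4·27434 − 3·946 = 106898.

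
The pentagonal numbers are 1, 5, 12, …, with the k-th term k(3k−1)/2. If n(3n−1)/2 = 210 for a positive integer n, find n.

Set n(3n−1)/2 = 210, giving 3n² − n − 420 = 0.
The discriminant is 1 + 24·210 = 5041, and √5041 = 71.
So n = (1 + 71) / 6 = 72/6 = 12.

12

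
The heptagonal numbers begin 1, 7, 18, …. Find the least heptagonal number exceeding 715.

783

Solve n(5n−3)/2 > 715 for integer n.
The largest n with value ≤ 715 is 17 (since 697 ≤ 715 < 783), so the first above is n = 18, value 783.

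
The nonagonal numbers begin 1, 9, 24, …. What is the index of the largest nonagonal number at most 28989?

91

Solve n(7n−5)/2 ≤ 28989 for integer n.
n = 91 gives 28756 ≤ 28989, while n = 92 gives 29394 > 28989; so the answer is index 91.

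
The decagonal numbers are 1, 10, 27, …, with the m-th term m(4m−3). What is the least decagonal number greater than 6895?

Solve n(4n−3) > 6895 for integer n.
The largest n with value ≤ 6895 is 41 (since 6601 ≤ 6895 < 6930), so the first above is n = 42, value 6930.

6930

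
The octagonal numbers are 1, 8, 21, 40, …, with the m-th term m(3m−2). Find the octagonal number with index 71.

14981

The 71st octagonal number is n(3n−2) with n = 71.
71·(3·71 − 2) = 71·211 = 14981.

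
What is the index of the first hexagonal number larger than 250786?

Solve n(2n−1) > 250786 for integer n.
The largest n with value ≤ 250786 is 354 (since 250278 ≤ 250786 < 251695), so the first above is n = 355, value 251695.

355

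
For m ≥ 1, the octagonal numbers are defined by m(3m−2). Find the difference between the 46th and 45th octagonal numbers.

271

Consecutive octagonal numbers differ by 6n − 5: here 6·46 − 5 = 271.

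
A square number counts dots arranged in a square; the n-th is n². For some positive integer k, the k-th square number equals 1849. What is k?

We need n² = 1849, so n = √1849 = 43.
Check: 43² = 1849. ✓

43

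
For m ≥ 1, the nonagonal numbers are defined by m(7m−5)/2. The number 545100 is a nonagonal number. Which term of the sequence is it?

Set n(7n−5)/2 = 545100, giving 7n² − 5n − 1090200 = 0.
The discriminant is 25 + 56·545100 = 30525625, and √30525625 = 5525.
So n = (5 + 5525) / 14 = 5530/14 = 395.
Check: 395·(7·395 − 5)/2 = 545100. ✓

395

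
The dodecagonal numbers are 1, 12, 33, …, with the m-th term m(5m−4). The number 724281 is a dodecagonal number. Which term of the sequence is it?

Set n(5n−4) = 724281, giving 5n² − 4n − 724281 = 0.
The discriminant is 16 + 20·724281 = 14485636, and √14485636 = 3806.
So n = (4 + 3806) / 10 = 3810/10 = 381.

381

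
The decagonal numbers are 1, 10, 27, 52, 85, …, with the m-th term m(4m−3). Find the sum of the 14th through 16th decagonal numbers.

2573

Σ i(4i−3) = 4Σi² − 3Σi over i = 14..16.
Σi = 136 − 91 = 45 and Σi² = 1496 − 819 = 677.
4·677 − 3·45 = 2573.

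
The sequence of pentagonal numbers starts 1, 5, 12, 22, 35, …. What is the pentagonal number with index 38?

2147

The 38th pentagonal number is n(3n−1)/2 with n = 38.
38·(3·38 − 1)/2 = 38·113/2 = 2147.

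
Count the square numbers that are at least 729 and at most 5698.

The n-th square number is n².
Smallest index with value ≥ 729: n = 27 (giving 729).
Largest index with value ≤ 5698: n = 75 (giving 5625).
Indices 27 through 75: 49 terms.

49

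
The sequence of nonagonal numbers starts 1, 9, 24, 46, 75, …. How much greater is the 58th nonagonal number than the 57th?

Consecutive nonagonal numbers differ by 7n − 6: here 7·58 − 6 = 400.

400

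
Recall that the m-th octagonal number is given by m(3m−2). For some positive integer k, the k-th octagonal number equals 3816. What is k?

36

Set n(3n−2) = 3816, giving 3n² − 2n − 3816 = 0.
The discriminant is 4 + 12·3816 = 45796, and √45796 = 214.
So n = (2 + 214) / 6 = 216/6 = 36.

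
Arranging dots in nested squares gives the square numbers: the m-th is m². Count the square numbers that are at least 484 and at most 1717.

20

The n-th square number is n².
Smallest index with value ≥ 484: n = 22 (giving 484).
Largest index with value ≤ 1717: n = 41 (giving 1681).
Indices 22 through 41: 20 terms.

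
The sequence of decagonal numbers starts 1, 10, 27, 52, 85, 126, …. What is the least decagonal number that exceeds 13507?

13747

Solve n(4n−3) > 13507 for integer n.
The largest n with value ≤ 13507 is 58 (since 13282 ≤ 13507 < 13747), so the first above is n = 59, value 13747.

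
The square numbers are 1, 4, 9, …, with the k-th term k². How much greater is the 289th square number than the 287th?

289² = 83521 and 287² = 82369.
Difference: 83521 − 82369 = 1152.

1152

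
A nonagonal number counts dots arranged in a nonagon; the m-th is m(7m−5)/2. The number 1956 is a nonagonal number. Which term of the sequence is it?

Set n(7n−5)/2 = 1956, giving 7n² − 5n − 3912 = 0.
The discriminant is 25 + 56·1956 = 109561, and √109561 = 331.
So n = (5 + 331) / 14 = 336/14 = 24.
Check: 24·(7·24 − 5)/2 = 1956. ✓

24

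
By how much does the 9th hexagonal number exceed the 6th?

9·(2·9 − 1) = 153 and 6·(2·6 − 1) = 66.
Difference: 153 − 66 = 87.

87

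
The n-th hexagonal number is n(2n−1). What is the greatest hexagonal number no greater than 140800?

140185

Solve n(2n−1) ≤ 140800 for integer n.
n = 265 gives 140185 ≤ 140800, while n = 266 gives 141246 > 140800; so the answer is 140185.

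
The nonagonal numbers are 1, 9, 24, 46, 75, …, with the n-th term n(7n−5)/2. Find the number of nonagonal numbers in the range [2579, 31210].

67

The n-th nonagonal number is n(7n−5)/2.
Smallest index with value ≥ 2579: n = 28 (giving 2674).
Largest index with value ≤ 31210: n = 94 (giving 30691).
Indices 28 through 94: 67 terms.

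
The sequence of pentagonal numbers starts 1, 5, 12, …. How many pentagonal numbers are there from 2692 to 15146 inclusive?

58

The n-th pentagonal number is n(3n−1)/2.
Smallest index with value ≥ 2692: n = 43 (giving 2752).
Largest index with value ≤ 15146: n = 100 (giving 14950).
Indices 43 through 100: 58 terms.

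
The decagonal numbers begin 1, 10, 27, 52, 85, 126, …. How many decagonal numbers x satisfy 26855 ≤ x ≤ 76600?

The n-th decagonal number is n(4n−3).
Smallest index with value ≥ 26855: n = 83 (giving 27307).
Largest index with value ≤ 76600: n = 138 (giving 75762).
Indices 83 through 138: 56 terms.

56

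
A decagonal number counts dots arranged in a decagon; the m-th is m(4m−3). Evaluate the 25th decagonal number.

2425

The 25th decagonal number is n(4n−3) with n = 25.
25·(4·25 − 3) = 25·97 = 2425.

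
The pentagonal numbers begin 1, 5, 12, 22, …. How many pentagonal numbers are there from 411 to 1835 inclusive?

The n-th pentagonal number is n(3n−1)/2.
Smallest index with value ≥ 411: n = 17 (giving 425).
Largest index with value ≤ 1835: n = 35 (giving 1820).
Indices 17 through 35: 19 terms.

19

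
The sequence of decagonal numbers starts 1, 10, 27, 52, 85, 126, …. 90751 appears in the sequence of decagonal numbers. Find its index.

Set n(4n−3) = 90751, giving 4n² − 3n − 90751 = 0.
So n = (3 + 1205) / 8 = 1208/8 = 151.
Check: 151·(4·151 − 3) = 90751. ✓

151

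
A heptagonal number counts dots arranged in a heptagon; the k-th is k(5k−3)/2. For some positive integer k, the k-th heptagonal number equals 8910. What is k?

60

Set n(5n−3)/2 = 8910, giving 5n² − 3n − 17820 = 0.
The discriminant is 9 + 40·8910 = 356409, and √356409 = 597.
So n = (3 + 597) / 10 = 600/10 = 60.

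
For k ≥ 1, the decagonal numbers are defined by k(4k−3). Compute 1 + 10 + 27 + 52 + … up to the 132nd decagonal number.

Σ i(4i−3) = 4Σi² − 3Σi over i = 1..132.
Σi = 8778 and Σi² = 775390.
4·775390 − 3·8778 = 3075226.

3075226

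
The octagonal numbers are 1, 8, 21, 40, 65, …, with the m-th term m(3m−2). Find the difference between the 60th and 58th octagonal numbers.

704

60·(3·60 − 2) = 10680 and 58·(3·58 − 2) = 9976.
Difference: 10680 − 9976 = 704.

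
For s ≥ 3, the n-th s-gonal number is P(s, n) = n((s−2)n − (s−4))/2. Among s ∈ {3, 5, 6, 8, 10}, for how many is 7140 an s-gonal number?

2

s = 3: P(3, 119) = 7140. ✓
s = 5: P(5, 69) = 7107 and P(5, 70) = 7315; 7140 is not s-gonal.
s = 6: P(6, 60) = 7140. ✓
s = 8: P(8, 49) = 7105 and P(8, 50) = 7400; 7140 is not s-gonal.
s = 10: P(10, 42) = 6930 and P(10, 43) = 7267; 7140 is not s-gonal.
Hits: s ∈ {3, 6} → 2.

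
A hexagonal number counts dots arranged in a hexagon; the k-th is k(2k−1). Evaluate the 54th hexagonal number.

The 54th hexagonal number is n(2n−1) with n = 54.
54·(2·54 − 1) = 54·107 = 5778.

5778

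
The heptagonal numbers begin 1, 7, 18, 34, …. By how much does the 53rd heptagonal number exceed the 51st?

53·(5·53 − 3)/2 = 6943 and 51·(5·51 − 3)/2 = 6426.
Difference: 6943 − 6426 = 517.

517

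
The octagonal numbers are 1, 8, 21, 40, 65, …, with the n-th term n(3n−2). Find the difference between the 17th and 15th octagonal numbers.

17·(3·17 − 2) = 833 and 15·(3·15 − 2) = 645.
Difference: 833 − 645 = 188.

188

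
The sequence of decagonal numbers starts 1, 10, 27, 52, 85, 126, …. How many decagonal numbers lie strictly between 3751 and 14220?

28

The n-th decagonal number is n(4n−3).
Smallest index with value > 3751: n = 32 (giving 4000).
Largest index with value < 14220: n = 59 (giving 13747).
Indices 32 through 59: 28 terms.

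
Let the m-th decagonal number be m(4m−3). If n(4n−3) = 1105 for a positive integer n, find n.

Set n(4n−3) = 1105, giving 4n² − 3n − 1105 = 0.
The discriminant is 9 + 16·1105 = 17689, and √17689 = 133.
So n = (3 + 133) / 8 = 136/8 = 17.
Check: 17·(4·17 − 3) = 1105. ✓

17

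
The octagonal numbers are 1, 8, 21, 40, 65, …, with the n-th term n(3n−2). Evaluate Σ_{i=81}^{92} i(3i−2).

267714

Σ i(3i−2) = 3Σi² − 2Σi over i = 81..92.
Σi = 4278 − 3240 = 1038 and Σi² = 263810 − 173880 = 89930.
3·89930 − 2·1038 = 267714.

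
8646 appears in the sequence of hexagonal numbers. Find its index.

Set n(2n−1) = 8646, giving 2n² − n − 8646 = 0.
The discriminant is 1 + 8·8646 = 69169, and √69169 = 263.
So n = (1 + 263) / 4 = 264/4 = 66.

66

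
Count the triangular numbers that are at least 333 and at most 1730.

The n-th triangular number is n(n+1)/2.
Smallest index with value ≥ 333: n = 26 (giving 351).
Largest index with value ≤ 1730: n = 58 (giving 1711).
Indices 26 through 58: 33 terms.

33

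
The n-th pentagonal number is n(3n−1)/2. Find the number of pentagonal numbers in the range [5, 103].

The n-th pentagonal number is n(3n−1)/2.
Smallest index with value ≥ 5: n = 2 (giving 5).
Largest index with value ≤ 103: n = 8 (giving 92).
Indices 2 through 8: 7 terms.

7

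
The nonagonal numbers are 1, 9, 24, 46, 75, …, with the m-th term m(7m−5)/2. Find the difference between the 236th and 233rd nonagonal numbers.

4917

236·(7·236 − 5)/2 = 194346 and 233·(7·233 − 5)/2 = 189429.
Difference: 194346 − 189429 = 4917.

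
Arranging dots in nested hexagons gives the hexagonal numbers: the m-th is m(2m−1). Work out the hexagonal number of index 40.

3160

The 40th hexagonal number is n(2n−1) with n = 40.
40·(2·40 − 1) = 40·79 = 3160.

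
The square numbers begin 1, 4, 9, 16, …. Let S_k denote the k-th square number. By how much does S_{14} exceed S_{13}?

n² − (n−1)² = 2n − 1, so 14² − 13² = 2·14 − 1 = 27.

27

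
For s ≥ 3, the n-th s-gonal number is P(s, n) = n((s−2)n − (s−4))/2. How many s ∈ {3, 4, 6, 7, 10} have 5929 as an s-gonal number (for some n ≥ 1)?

s = 3: P(3, 108) = 5886 and P(3, 109) = 5995; 5929 is not s-gonal.
s = 4: P(4, 77) = 5929. ✓
s = 6: P(6, 54) = 5778 and P(6, 55) = 5995; 5929 is not s-gonal.
s = 7: P(7, 49) = 5929. ✓
s = 10: P(10, 38) = 5662 and P(10, 39) = 5967; 5929 is not s-gonal.
Hits: s ∈ {4, 7} → 2.

2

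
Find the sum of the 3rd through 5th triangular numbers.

Σ i(i+1)/2 = (Σi² + Σi) / 2 over i = 3..5.
Σi = 15 − 3 = 12 and Σi² = 55 − 5 = 50.
(1·50 + 1·12) / 2 = 62/2 = 31.

31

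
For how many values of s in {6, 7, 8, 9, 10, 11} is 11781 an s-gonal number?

s = 6: P(6, 77) = 11781. ✓
s = 7: P(7, 68) = 11458 and P(7, 69) = 11799; 11781 is not s-gonal.
s = 8: P(8, 63) = 11781. ✓
s = 9: P(9, 58) = 11629 and P(9, 59) = 12036; 11781 is not s-gonal.
s = 10: P(10, 54) = 11502 and P(10, 55) = 11935; 11781 is not s-gonal.
s = 11: P(11, 51) = 11526 and P(11, 52) = 11986; 11781 is not s-gonal.
Hits: s ∈ {6, 8} → 2.

2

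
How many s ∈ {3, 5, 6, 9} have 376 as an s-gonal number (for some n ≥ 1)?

s = 3: P(3, 26) = 351 and P(3, 27) = 378; 376 is not s-gonal.
s = 5: P(5, 16) = 376. ✓
s = 6: P(6, 13) = 325 and P(6, 14) = 378; 376 is not s-gonal.
s = 9: P(9, 10) = 325 and P(9, 11) = 396; 376 is not s-gonal.
Hits: s ∈ {5} → 1.

1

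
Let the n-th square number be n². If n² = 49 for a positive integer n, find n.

We need n² = 49, so n = √49 = 7.

7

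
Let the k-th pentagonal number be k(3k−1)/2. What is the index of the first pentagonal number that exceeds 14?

Solve n(3n−1)/2 > 14 for integer n.
The largest n with value ≤ 14 is 3 (since 12 ≤ 14 < 22), so the first above is n = 4, value 22.

4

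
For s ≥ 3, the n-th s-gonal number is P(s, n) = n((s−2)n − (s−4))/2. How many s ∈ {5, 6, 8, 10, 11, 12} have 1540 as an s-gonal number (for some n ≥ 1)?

s = 5: P(5, 32) = 1520 and P(5, 33) = 1617; 1540 is not s-gonal.
s = 6: P(6, 28) = 1540. ✓
s = 8: P(8, 22) = 1408 and P(8, 23) = 1541; 1540 is not s-gonal.
s = 10: P(10, 20) = 1540. ✓
s = 11: P(11, 18) = 1395 and P(11, 19) = 1558; 1540 is not s-gonal.
s = 12: P(12, 17) = 1377 and P(12, 18) = 1548; 1540 is not s-gonal.
Hits: s ∈ {6, 10} → 2.

2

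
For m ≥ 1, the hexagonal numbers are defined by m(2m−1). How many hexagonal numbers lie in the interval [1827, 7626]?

32

The n-th hexagonal number is n(2n−1).
Smallest index with value ≥ 1827: n = 31 (giving 1891).
Largest index with value ≤ 7626: n = 62 (giving 7626).
Indices 31 through 62: 32 terms.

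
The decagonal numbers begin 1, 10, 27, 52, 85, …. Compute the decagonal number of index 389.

The 389th decagonal number is n(4n−3) with n = 389.
389·(4·389 − 3) = 389·1553 = 604117.

604117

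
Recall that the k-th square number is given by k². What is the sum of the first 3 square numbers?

Σ_{i=1}^{3} i² = 3·4·7/6 = 14.

14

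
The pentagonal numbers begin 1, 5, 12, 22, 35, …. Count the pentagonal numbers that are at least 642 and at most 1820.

The n-th pentagonal number is n(3n−1)/2.
Smallest index with value ≥ 642: n = 21 (giving 651).
Largest index with value ≤ 1820: n = 35 (giving 1820).
Indices 21 through 35: 15 terms.

15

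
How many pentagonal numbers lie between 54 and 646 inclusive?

14

The n-th pentagonal number is n(3n−1)/2.
Smallest index with value ≥ 54: n = 7 (giving 70).
Largest index with value ≤ 646: n = 20 (giving 590).
Indices 7 through 20: 14 terms.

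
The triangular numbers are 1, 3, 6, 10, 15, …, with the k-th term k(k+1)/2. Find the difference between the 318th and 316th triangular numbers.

635

318·319/2 = 50721 and 316·317/2 = 50086.
Difference: 50721 − 50086 = 635.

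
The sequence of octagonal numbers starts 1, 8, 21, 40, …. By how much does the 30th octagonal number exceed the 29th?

Consecutive octagonal numbers differ by 6n − 5: here 6·30 − 5 = 175.

175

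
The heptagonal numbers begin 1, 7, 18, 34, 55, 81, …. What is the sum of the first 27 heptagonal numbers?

16758

Σ i(5i−3)/2 = (5Σi² − 3Σi) / 2 over i = 1..27.
Σi = 378 and Σi² = 6930.
(5·6930 − 3·378) / 2 = 33516/2 = 16758.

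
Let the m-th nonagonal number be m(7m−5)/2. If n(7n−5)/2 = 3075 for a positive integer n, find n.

Set n(7n−5)/2 = 3075, giving 7n² − 5n − 6150 = 0.
The discriminant is 25 + 56·3075 = 172225, and √172225 = 415.
So n = (5 + 415) / 14 = 420/14 = 30.
Check: 30·(7·30 − 5)/2 = 3075. ✓

30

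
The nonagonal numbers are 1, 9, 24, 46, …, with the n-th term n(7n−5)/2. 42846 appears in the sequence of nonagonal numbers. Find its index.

111

Set n(7n−5)/2 = 42846, giving 7n² − 5n − 85692 = 0.
The discriminant is 25 + 56·42846 = 2399401, and √2399401 = 1549.
So n = (5 + 1549) / 14 = 1554/14 = 111.
Check: 111·(7·111 − 5)/2 = 42846. ✓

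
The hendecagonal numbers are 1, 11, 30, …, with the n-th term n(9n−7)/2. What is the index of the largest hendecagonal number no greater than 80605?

134

Solve n(9n−7)/2 ≤ 80605 for integer n.
n = 134 gives 80333 ≤ 80605, while n = 135 gives 81540 > 80605; so the answer is index 134.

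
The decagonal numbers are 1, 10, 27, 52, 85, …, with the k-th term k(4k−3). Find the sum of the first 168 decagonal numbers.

Σ i(4i−3) = 4Σi² − 3Σi over i = 1..168.
Σi = 14196 and Σi² = 1594684.
4·1594684 − 3·14196 = 6336148.

6336148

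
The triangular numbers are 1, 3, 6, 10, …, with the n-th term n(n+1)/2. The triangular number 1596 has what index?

Set n(n+1)/2 = 1596, giving n² + n − 3192 = 0.
The discriminant is 1 + 8·1596 = 12769, and √12769 = 113.
So n = (-1 + 113) / 2 = 112/2 = 56.

56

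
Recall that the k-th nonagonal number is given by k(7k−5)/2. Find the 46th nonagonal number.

7291

46·(7·46 − 5)/2 = 46·317/2 = 7291.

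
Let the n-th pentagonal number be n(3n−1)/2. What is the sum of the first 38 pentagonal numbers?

28158

Σ i(3i−1)/2 = (3Σi² − Σi) / 2 over i = 1..38.
Σi = 741 and Σi² = 19019.
(3·19019 − 1·741) / 2 = 56316/2 = 28158.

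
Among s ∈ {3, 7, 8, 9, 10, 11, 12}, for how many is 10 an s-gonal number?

2

s = 3: P(3, 4) = 10. ✓
s = 7: P(7, 2) = 7 and P(7, 3) = 18; 10 is not s-gonal.
s = 8: P(8, 2) = 8 and P(8, 3) = 21; 10 is not s-gonal.
s = 9: P(9, 2) = 9 and P(9, 3) = 24; 10 is not s-gonal.
s = 10: P(10, 2) = 10. ✓
s = 11: P(11, 1) = 1 and P(11, 2) = 11; 10 is not s-gonal.
s = 12: P(12, 1) = 1 and P(12, 2) = 12; 10 is not s-gonal.
Hits: s ∈ {3, 10} → 2.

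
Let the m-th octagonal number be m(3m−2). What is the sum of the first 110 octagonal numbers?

1336995

Σ i(3i−2) = 3Σi² − 2Σi over i = 1..110.
Σi = 6105 and Σi² = 449735.
3·449735 − 2·6105 = 1336995.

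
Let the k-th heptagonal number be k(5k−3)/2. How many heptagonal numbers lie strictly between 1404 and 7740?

31

The n-th heptagonal number is n(5n−3)/2.
Smallest index with value > 1404: n = 25 (giving 1525).
Largest index with value < 7740: n = 55 (giving 7480).
Indices 25 through 55: 31 terms.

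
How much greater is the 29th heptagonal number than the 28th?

141

Consecutive heptagonal numbers differ by 5n − 4: here 5·29 − 4 = 141.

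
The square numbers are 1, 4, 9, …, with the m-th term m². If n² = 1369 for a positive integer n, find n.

37

We need n² = 1369, so n = √1369 = 37.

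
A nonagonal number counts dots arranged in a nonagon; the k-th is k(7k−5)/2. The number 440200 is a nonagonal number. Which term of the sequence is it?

355

Set n(7n−5)/2 = 440200, giving 7n² − 5n − 880400 = 0.
So n = (5 + 4965) / 14 = 4970/14 = 355.
Check: 355·(7·355 − 5)/2 = 440200. ✓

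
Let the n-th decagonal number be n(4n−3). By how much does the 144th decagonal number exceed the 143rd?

1145

Consecutive decagonal numbers differ by 8n − 7: here 8·144 − 7 = 1145.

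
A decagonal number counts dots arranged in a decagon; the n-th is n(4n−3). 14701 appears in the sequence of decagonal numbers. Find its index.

61

Set n(4n−3) = 14701, giving 4n² − 3n − 14701 = 0.
The discriminant is 9 + 16·14701 = 235225, and √235225 = 485.
So n = (3 + 485) / 8 = 488/8 = 61.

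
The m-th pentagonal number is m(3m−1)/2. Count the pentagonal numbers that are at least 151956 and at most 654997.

342

The n-th pentagonal number is n(3n−1)/2.
Smallest index with value ≥ 151956: n = 319 (giving 152482).
Largest index with value ≤ 654997: n = 660 (giving 653070).
Indices 319 through 660: 342 terms.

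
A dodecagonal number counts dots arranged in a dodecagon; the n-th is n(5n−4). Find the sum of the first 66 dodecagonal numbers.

481261

Σ i(5i−4) = 5Σi² − 4Σi over i = 1..66.
Σi = 2211 and Σi² = 98021.
5·98021 − 4·2211 = 481261.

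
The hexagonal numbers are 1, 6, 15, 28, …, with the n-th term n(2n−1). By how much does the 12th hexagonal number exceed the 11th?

45

Consecutive hexagonal numbers differ by 4n − 3: here 4·12 − 3 = 45.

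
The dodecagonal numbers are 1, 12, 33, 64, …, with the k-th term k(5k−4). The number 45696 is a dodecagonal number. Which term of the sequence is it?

Set n(5n−4) = 45696, giving 5n² − 4n − 45696 = 0.
So n = (4 + 956) / 10 = 960/10 = 96.

96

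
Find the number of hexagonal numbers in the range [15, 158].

The n-th hexagonal number is n(2n−1).
Smallest index with value ≥ 15: n = 3 (giving 15).
Largest index with value ≤ 158: n = 9 (giving 153).
Indices 3 through 9: 7 terms.

7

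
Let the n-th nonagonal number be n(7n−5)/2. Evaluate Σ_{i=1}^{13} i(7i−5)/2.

2639

Σ i(7i−5)/2 = (7Σi² − 5Σi) / 2 over i = 1..13.
Σi = 91 and Σi² = 819.
(7·819 − 5·91) / 2 = 5278/2 = 2639.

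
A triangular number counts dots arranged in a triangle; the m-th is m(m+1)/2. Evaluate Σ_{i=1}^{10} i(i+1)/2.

Σ i(i+1)/2 = (Σi² + Σi) / 2 over i = 1..10.
Σi = 55 and Σi² = 385.
(1·385 + 1·55) / 2 = 440/2 = 220.

220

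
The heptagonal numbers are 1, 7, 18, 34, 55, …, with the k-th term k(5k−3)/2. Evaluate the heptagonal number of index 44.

The 44th heptagonal number is n(5n−3)/2 with n = 44.
44·(5·44 − 3)/2 = 44·217/2 = 4774.

4774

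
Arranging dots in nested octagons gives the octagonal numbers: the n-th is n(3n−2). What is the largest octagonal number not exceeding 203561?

202280

Solve n(3n−2) ≤ 203561 for integer n.
n = 260 gives 202280 ≤ 203561, while n = 261 gives 203841 > 203561; so the answer is 202280.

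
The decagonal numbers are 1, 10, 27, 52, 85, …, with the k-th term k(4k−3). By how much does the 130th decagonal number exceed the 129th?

1033

Consecutive decagonal numbers differ by 8n − 7: here 8·130 − 7 = 1033.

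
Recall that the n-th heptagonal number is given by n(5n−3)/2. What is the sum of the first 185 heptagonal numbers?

Σ i(5i−3)/2 = (5Σi² − 3Σi) / 2 over i = 1..185.
Σi = 17205 and Σi² = 2127685.
(5·2127685 − 3·17205) / 2 = 10586810/2 = 5293405.

5293405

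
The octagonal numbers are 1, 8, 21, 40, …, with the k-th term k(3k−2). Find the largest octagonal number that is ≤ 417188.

416641

Solve n(3n−2) ≤ 417188 for integer n.
n = 373 gives 416641 ≤ 417188, while n = 374 gives 418880 > 417188; so the answer is 416641.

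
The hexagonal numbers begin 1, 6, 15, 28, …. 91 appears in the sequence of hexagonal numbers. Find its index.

7

Set n(2n−1) = 91, giving 2n² − n − 91 = 0.
So n = (1 + 27) / 4 = 28/4 = 7.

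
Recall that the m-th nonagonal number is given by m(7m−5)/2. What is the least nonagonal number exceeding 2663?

Solve n(7n−5)/2 > 2663 for integer n.
The largest n with value ≤ 2663 is 27 (since 2484 ≤ 2663 < 2674), so the first above is n = 28, value 2674.

2674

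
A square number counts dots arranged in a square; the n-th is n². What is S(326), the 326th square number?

The 326th square number is n² with n = 326.
326² = 106276.

106276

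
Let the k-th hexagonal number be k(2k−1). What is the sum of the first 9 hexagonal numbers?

Σ i(2i−1) = 2Σi² − Σi over i = 1..9.
Σi = 45 and Σi² = 285.
2·285 − 1·45 = 525.

525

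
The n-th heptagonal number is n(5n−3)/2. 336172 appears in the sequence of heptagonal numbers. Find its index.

Set n(5n−3)/2 = 336172, giving 5n² − 3n − 672344 = 0.
So n = (3 + 3667) / 10 = 3670/10 = 367.
Check: 367·(5·367 − 3)/2 = 336172. ✓

367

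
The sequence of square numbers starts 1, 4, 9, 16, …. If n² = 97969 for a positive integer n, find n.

313

We need n² = 97969, so n = √97969 = 313.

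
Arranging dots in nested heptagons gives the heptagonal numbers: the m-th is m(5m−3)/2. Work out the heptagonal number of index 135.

135·(5·135 − 3)/2 = 135·672/2 = 135·336 = 45360.

45360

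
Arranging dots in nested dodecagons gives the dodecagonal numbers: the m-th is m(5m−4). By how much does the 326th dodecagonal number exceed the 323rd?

326·(5·326 − 4) = 530076 and 323·(5·323 − 4) = 520353.
Difference: 530076 − 520353 = 9723.

9723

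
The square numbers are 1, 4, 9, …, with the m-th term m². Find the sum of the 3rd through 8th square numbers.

199

Σ_{i=3}^{8} i² = 204 − 5 = 199.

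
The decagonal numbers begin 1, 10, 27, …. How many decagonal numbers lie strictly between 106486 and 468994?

179

The n-th decagonal number is n(4n−3).
Smallest index with value > 106486: n = 164 (giving 107092).
Largest index with value < 468994: n = 342 (giving 466830).
Indices 164 through 342: 179 terms.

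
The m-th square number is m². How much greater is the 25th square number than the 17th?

336

25² = 625 and 17² = 289.
Difference: 625 − 289 = 336.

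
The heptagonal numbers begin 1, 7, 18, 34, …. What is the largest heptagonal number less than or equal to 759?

697

Solve n(5n−3)/2 ≤ 759 for integer n.
n = 17 gives 697 ≤ 759, while n = 18 gives 783 > 759; so the answer is 697.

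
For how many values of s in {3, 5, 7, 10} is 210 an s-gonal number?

s = 3: P(3, 20) = 210. ✓
s = 5: P(5, 12) = 210. ✓
s = 7: P(7, 9) = 189 and P(7, 10) = 235; 210 is not s-gonal.
s = 10: P(10, 7) = 175 and P(10, 8) = 232; 210 is not s-gonal.
Hits: s ∈ {3, 5} → 2.

2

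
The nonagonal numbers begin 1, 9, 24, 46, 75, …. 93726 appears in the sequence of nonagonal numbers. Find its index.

Set n(7n−5)/2 = 93726, giving 7n² − 5n − 187452 = 0.
The discriminant is 25 + 56·93726 = 5248681, and √5248681 = 2291.
So n = (5 + 2291) / 14 = 2296/14 = 164.
Check: 164·(7·164 − 5)/2 = 93726. ✓

164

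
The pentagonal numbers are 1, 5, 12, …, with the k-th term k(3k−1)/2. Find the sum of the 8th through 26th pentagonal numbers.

8930

Σ i(3i−1)/2 = (3Σi² − Σi) / 2 over i = 8..26.
Σi = 351 − 28 = 323 and Σi² = 6201 − 140 = 6061.
(3·6061 − 1·323) / 2 = 17860/2 = 8930.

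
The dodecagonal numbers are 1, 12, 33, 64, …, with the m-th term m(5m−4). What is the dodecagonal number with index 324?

The 324th dodecagonal number is n(5n−4) with n = 324.
324·(5·324 − 4) = 324·1616 = 523584.

523584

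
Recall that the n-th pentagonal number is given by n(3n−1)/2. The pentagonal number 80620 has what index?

Set n(3n−1)/2 = 80620, giving 3n² − n − 161240 = 0.
The discriminant is 1 + 24·80620 = 1934881, and √1934881 = 1391.
So n = (1 + 1391) / 6 = 1392/6 = 232.

232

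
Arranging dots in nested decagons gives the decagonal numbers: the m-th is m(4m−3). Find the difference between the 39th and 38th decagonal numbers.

Consecutive decagonal numbers differ by 8n − 7: here 8·39 − 7 = 305.

305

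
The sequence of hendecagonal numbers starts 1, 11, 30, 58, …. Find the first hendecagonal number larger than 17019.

17081

Solve n(9n−7)/2 > 17019 for integer n.
The largest n with value ≤ 17019 is 61 (since 16531 ≤ 17019 < 17081), so the first above is n = 62, value 17081.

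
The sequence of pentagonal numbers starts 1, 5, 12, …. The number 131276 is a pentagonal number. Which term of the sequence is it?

Set n(3n−1)/2 = 131276, giving 3n² − n − 262552 = 0.
The discriminant is 1 + 24·131276 = 3150625, and √3150625 = 1775.
So n = (1 + 1775) / 6 = 1776/6 = 296.

296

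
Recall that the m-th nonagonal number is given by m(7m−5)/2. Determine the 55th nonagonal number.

10450

The 55th nonagonal number is n(7n−5)/2 with n = 55.
55·(7·55 − 5)/2 = 55·380/2 = 55·190 = 10450.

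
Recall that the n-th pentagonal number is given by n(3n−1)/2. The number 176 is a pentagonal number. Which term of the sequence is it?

Set n(3n−1)/2 = 176, giving 3n² − n − 352 = 0.
The discriminant is 1 + 24·176 = 4225, and √4225 = 65.
So n = (1 + 65) / 6 = 66/6 = 11.

11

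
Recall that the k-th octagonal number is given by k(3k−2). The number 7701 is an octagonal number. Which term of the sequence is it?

Set n(3n−2) = 7701, giving 3n² − 2n − 7701 = 0.
The discriminant is 4 + 12·7701 = 92416, and √92416 = 304.
So n = (2 + 304) / 6 = 306/6 = 51.

51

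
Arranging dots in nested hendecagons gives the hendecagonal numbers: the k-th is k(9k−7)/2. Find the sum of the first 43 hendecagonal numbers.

120142

Σ i(9i−7)/2 = (9Σi² − 7Σi) / 2 over i = 1..43.
Σi = 946 and Σi² = 27434.
(9·27434 − 7·946) / 2 = 240284/2 = 120142.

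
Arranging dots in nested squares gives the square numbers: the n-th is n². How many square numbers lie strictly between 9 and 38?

The n-th square number is n².
Smallest index with value > 9: n = 4 (giving 16).
Largest index with value < 38: n = 6 (giving 36).
Indices 4 through 6: 3 terms.

3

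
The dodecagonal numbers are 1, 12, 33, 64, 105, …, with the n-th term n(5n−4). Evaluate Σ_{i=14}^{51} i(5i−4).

Σ i(5i−4) = 5Σi² − 4Σi over i = 14..51.
Σi = 1326 − 91 = 1235 and Σi² = 45526 − 819 = 44707.
5·44707 − 4·1235 = 218595.

218595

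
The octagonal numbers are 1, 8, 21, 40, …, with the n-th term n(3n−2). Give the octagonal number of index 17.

The 17th octagonal number is n(3n−2) with n = 17.
17·(3·17 − 2) = 17·49 = 833.

833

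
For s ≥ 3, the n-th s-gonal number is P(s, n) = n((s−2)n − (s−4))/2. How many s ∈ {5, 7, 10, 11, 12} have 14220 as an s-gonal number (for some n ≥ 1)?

s = 5: P(5, 97) = 14065 and P(5, 98) = 14357; 14220 is not s-gonal.
s = 7: P(7, 75) = 13950 and P(7, 76) = 14326; 14220 is not s-gonal.
s = 10: P(10, 60) = 14220. ✓
s = 11: P(11, 56) = 13916 and P(11, 57) = 14421; 14220 is not s-gonal.
s = 12: P(12, 53) = 13833 and P(12, 54) = 14364; 14220 is not s-gonal.
Hits: s ∈ {10} → 1.

1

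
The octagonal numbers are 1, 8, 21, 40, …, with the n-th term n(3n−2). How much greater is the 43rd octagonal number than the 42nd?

Consecutive octagonal numbers differ by 6n − 5: here 6·43 − 5 = 253.

253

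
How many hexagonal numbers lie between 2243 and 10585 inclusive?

40

The n-th hexagonal number is n(2n−1).
Smallest index with value ≥ 2243: n = 34 (giving 2278).
Largest index with value ≤ 10585: n = 73 (giving 10585).
Indices 34 through 73: 40 terms.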